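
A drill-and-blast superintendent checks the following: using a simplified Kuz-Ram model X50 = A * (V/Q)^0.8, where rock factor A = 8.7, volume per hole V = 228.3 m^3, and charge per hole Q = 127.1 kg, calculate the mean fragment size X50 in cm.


13.8998 cm

Compute V/Q:
V/Q = 228.3 / 127.1 = 1.796223446
Raise to the power 0.8:
(V/Q)^0.8 = 1.796223446^0.8 = 1.597674445
Multiply by A:
X50 = 8.7 * 1.597674445
= 13.8998 cm


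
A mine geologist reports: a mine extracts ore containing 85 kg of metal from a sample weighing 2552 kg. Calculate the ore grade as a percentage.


3.3307%

Ore grade = (metal mass / ore mass) * 100
= (85 / 2552) * 100
= 0.03330721003 * 100
= 3.3307%


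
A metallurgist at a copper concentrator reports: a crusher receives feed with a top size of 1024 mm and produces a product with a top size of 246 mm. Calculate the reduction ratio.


4.1626

Reduction ratio = feed size / product size
= 1024 / 246
= 4.1626


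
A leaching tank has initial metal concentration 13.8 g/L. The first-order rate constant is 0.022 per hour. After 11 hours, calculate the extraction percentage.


21.4944%

Compute the exponent:
-k * t = -0.022 * 11 = -0.242
Remaining concentration:
C = 13.8 * exp(-0.242)
= 13.8 * 0.7850561776
= 10.83377525 g/L
Extracted = 13.8 - 10.83377525 = 2.96622475 g/L
Extraction % = 2.96622475 / 13.8 * 100
= 21.4944%


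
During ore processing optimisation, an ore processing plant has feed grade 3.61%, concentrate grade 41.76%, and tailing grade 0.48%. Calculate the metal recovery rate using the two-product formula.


87.7118%

Using the two-product formula:
R = 100 * c * (f - t) / (f * (c - t))
Numerator = 100 * 41.76 * (3.61 - 0.48)
= 100 * 41.76 * 3.13
= 13070.88
Denominator = 3.61 * (41.76 - 0.48)
= 3.61 * 41.28
= 149.0208
R = 13070.88 / 149.0208
= 87.7118%


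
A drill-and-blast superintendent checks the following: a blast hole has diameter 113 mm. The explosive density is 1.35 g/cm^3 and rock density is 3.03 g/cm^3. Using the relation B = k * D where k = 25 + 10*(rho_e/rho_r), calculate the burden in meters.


First, compute k:
rho_e / rho_r = 1.35 / 3.03 = 0.4455445545
k = 25 + 10 * 0.4455445545 = 29.45544554
Then, compute burden:
B = k * D / 1000 = 29.45544554 * 113 / 1000
= 3328.465347 / 1000
= 3.3285 m

3.3285 m


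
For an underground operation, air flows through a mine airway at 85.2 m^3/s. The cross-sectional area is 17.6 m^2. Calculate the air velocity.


4.8409 m/s

Velocity = flow rate / cross-sectional area
= 85.2 / 17.6
= 4.8409 m/s


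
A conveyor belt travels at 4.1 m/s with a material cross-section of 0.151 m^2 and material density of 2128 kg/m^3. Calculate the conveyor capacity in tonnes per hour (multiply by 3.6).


Volumetric flow = speed * area
= 4.1 * 0.151 = 0.6191 m^3/s
Mass flow = volumetric * density
= 0.6191 * 2128 = 1317.4448 kg/s
Convert to t/h: multiply by 3.6
Capacity = 1317.4448 * 3.6
= 4742.8013 t/h

4742.8013 t/h


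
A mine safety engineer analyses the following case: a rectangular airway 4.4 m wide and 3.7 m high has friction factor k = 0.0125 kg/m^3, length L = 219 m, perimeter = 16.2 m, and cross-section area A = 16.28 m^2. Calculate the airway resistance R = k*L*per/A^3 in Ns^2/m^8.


0.0103 Ns^2/m^8

Compute the numerator:
k * L * per = 0.0125 * 219 * 16.2
= 44.3475
Compute the denominator:
A^3 = 16.28^3 = 4314.825152
Resistance:
R = 44.3475 / 4314.825152
= 0.0103 Ns^2/m^8


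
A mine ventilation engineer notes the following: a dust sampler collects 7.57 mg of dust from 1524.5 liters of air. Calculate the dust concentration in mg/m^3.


Convert liters to m^3: 1 m^3 = 1000 L
Concentration = mass / volume * 1000
= 7.57 / 1524.5 * 1000
= 0.00496556248 * 1000
= 4.9656 mg/m^3

4.9656 mg/m^3


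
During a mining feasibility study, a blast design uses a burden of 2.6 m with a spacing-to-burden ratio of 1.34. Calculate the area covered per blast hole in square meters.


First, find the spacing:
Spacing = burden * ratio = 2.6 * 1.34
= 3.484 m
Then, calculate the area:
Area = burden * spacing = 2.6 * 3.484
= 9.0584 m^2

9.0584 m^2


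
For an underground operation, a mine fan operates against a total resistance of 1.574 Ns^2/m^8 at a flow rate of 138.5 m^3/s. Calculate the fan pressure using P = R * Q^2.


30192.8615 Pa

Compute Q^2:
Q^2 = 138.5^2 = 19182.25
Compute pressure:
P = R * Q^2 = 1.574 * 19182.25
= 30192.8615 Pa


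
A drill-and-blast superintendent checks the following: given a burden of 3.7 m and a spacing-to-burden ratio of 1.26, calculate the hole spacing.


Spacing = burden * ratio
= 3.7 * 1.26
= 4.662 m

4.662 m


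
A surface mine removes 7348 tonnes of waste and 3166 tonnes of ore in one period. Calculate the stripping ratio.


Stripping ratio = waste tonnage / ore tonnage
= 7348 / 3166
= 2.3209

2.3209


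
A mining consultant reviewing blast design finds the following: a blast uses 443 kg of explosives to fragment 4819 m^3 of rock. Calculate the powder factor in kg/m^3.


0.0919 kg/m^3

Powder factor = explosive mass / rock volume
= 443 / 4819
= 0.0919 kg/m^3


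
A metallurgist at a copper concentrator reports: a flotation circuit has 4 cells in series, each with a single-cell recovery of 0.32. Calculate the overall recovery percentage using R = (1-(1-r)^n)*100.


Complement of single-cell recovery:
1 - r = 1 - 0.32 = 0.68
Raise to power n:
(1 - r)^4 = 0.68^4 = 0.21381376
Overall recovery:
R = (1 - 0.21381376) * 100
= 78.6186%

78.6186%


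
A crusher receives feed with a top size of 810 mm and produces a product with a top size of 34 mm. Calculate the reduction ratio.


Reduction ratio = feed size / product size
= 810 / 34
= 23.8235

23.8235


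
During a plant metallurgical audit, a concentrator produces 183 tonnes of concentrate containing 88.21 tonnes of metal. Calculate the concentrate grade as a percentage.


48.2022%

Grade = (metal in concentrate / concentrate mass) * 100
= (88.21 / 183) * 100
= 0.4820218579 * 100
= 48.2022%


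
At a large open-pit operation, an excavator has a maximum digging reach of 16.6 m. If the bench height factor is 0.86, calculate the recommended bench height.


Bench height = reach * factor
= 16.6 * 0.86
= 14.276 m

14.276 m


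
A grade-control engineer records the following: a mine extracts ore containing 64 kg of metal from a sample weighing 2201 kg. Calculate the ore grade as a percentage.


Ore grade = (metal mass / ore mass) * 100
= (64 / 2201) * 100
= 0.02907769196 * 100
= 2.9078%

2.9078%


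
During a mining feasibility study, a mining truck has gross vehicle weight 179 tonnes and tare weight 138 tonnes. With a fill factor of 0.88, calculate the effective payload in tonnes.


36.08 tonnes

Maximum payload = gross - tare
= 179 - 138 = 41 tonnes
Effective payload = max payload * fill factor
= 41 * 0.88
= 36.08 tonnes


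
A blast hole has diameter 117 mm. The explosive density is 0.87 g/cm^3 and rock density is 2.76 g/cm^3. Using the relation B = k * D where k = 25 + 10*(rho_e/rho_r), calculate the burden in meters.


First, compute k:
rho_e / rho_r = 0.87 / 2.76 = 0.3152173913
k = 25 + 10 * 0.3152173913 = 28.15217391
Then, compute burden:
B = k * D / 1000 = 28.15217391 * 117 / 1000
= 3293.804348 / 1000
= 3.2938 m

3.2938 m


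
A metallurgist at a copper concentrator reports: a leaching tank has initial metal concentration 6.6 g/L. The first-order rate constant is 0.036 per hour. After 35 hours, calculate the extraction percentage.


71.6346%

Compute the exponent:
-k * t = -0.036 * 35 = -1.26
Remaining concentration:
C = 6.6 * exp(-1.26)
= 6.6 * 0.2836540265
= 1.872116575 g/L
Extracted = 6.6 - 1.872116575 = 4.727883425 g/L
Extraction % = 4.727883425 / 6.6 * 100
= 71.6346%


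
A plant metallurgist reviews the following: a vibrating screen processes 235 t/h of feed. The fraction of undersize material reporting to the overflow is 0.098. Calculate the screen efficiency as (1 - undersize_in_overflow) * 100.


90.2%

Screen efficiency = (1 - fraction of undersize in overflow) * 100
= (1 - 0.098) * 100
= 0.902 * 100
= 90.2%


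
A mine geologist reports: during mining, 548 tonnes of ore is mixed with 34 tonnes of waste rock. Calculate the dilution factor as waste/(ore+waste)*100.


5.8419%

Total material = ore + waste
= 548 + 34 = 582 tonnes
Dilution = waste / total * 100
= 34 / 582 * 100
= 0.05841924399 * 100
= 5.8419%


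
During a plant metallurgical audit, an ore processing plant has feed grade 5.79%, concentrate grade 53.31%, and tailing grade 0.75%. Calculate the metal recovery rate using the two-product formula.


Using the two-product formula:
R = 100 * c * (f - t) / (f * (c - t))
Numerator = 100 * 53.31 * (5.79 - 0.75)
= 100 * 53.31 * 5.04
= 26868.24
Denominator = 5.79 * (53.31 - 0.75)
= 5.79 * 52.56
= 304.3224
R = 26868.24 / 304.3224
= 88.2887%

88.2887%


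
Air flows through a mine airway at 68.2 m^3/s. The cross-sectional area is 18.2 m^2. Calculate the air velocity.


3.7473 m/s

Velocity = flow rate / cross-sectional area
= 68.2 / 18.2
= 3.7473 m/s


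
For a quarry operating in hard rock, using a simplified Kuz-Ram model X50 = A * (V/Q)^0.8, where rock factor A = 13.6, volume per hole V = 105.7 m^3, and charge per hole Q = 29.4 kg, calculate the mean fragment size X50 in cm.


Compute V/Q:
V/Q = 105.7 / 29.4 = 3.595238095
Raise to the power 0.8:
(V/Q)^0.8 = 3.595238095^0.8 = 2.783441676
Multiply by A:
X50 = 13.6 * 2.783441676
= 37.8548 cm

37.8548 cm


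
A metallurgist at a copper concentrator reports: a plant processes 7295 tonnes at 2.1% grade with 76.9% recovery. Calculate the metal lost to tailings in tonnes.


Total metal in feed:
= 7295 * 2.1 / 100 = 153.195 tonnes
Metal recovered:
= 153.195 * 76.9 / 100 = 117.806955 tonnes
Metal lost to tailings:
= 153.195 - 117.806955
= 35.388 tonnes

35.388 tonnes


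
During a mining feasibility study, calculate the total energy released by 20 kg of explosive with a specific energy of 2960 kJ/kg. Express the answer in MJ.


59.2 MJ

Energy = mass * specific_energy / 1000
= 20 * 2960 / 1000
= 59200 / 1000
= 59.2 MJ


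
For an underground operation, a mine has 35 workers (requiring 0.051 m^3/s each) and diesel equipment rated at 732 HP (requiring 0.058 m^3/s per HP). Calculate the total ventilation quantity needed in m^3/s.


Airflow for workers:
Q_people = 35 * 0.051 = 1.785 m^3/s
Airflow for diesel equipment:
Q_diesel = 732 * 0.058 = 42.456 m^3/s
Total ventilation:
Q_total = 1.785 + 42.456
= 44.241 m^3/s

44.241 m^3/s


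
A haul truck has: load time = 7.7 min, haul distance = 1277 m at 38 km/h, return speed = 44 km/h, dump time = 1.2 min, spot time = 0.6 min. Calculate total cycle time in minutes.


Convert haul speed to m/min: 38 * 1000/60 = 633.3333333 m/min
Haul time = 1277 / 633.3333333 = 2.016315789 min
Convert return speed to m/min: 44 * 1000/60 = 733.3333333 m/min
Return time = 1277 / 733.3333333 = 1.741363636 min
Total cycle time:
= 7.7 + 2.016315789 + 1.2 + 1.741363636 + 0.6
= 13.2577 min

13.2577 min


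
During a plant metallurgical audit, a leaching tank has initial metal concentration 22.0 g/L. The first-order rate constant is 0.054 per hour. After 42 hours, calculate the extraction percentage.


89.6481%

Compute the exponent:
-k * t = -0.054 * 42 = -2.268
Remaining concentration:
C = 22.0 * exp(-2.268)
= 22.0 * 0.1035190112
= 2.277418247 g/L
Extracted = 22.0 - 2.277418247 = 19.72258175 g/L
Extraction % = 19.72258175 / 22.0 * 100
= 89.6481%


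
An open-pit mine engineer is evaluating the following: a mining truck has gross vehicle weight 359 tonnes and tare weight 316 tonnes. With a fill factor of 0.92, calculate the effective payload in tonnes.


39.56 tonnes

Maximum payload = gross - tare
= 359 - 316 = 43 tonnes
Effective payload = max payload * fill factor
= 43 * 0.92
= 39.56 tonnes


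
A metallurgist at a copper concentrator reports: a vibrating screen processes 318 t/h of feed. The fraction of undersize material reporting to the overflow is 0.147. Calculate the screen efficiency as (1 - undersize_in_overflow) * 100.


85.3%

Screen efficiency = (1 - fraction of undersize in overflow) * 100
= (1 - 0.147) * 100
= 0.853 * 100
= 85.3%


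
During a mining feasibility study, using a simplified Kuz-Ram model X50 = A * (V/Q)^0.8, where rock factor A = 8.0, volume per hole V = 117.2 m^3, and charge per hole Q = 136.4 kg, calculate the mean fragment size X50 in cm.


7.0857 cm

Compute V/Q:
V/Q = 117.2 / 136.4 = 0.8592375367
Raise to the power 0.8:
(V/Q)^0.8 = 0.8592375367^0.8 = 0.8857080524
Multiply by A:
X50 = 8.0 * 0.8857080524
= 7.0857 cm


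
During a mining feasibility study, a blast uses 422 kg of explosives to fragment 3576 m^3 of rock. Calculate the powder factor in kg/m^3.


Powder factor = explosive mass / rock volume
= 422 / 3576
= 0.118 kg/m^3

0.118 kg/m^3


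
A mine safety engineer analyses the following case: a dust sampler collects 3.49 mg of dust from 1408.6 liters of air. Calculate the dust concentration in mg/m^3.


2.4776 mg/m^3

Convert liters to m^3: 1 m^3 = 1000 L
Concentration = mass / volume * 1000
= 3.49 / 1408.6 * 1000
= 0.00247763737 * 1000
= 2.4776 mg/m^3


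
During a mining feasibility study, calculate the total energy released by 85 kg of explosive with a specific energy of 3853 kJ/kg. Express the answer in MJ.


Energy = mass * specific_energy / 1000
= 85 * 3853 / 1000
= 327505 / 1000
= 327.505 MJ

327.505 MJ


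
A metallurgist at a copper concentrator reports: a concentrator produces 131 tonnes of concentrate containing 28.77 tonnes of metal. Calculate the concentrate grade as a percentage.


Grade = (metal in concentrate / concentrate mass) * 100
= (28.77 / 131) * 100
= 0.2196183206 * 100
= 21.9618%

21.9618%


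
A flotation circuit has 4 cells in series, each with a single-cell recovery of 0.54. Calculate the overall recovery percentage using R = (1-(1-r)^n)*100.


95.5225%

Complement of single-cell recovery:
1 - r = 1 - 0.54 = 0.46
Raise to power n:
(1 - r)^4 = 0.46^4 = 0.04477456
Overall recovery:
R = (1 - 0.04477456) * 100
= 95.5225%


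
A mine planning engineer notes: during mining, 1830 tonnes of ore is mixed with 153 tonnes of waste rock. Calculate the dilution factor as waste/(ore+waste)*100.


Total material = ore + waste
= 1830 + 153 = 1983 tonnes
Dilution = waste / total * 100
= 153 / 1983 * 100
= 0.07715582451 * 100
= 7.7156%

7.7156%


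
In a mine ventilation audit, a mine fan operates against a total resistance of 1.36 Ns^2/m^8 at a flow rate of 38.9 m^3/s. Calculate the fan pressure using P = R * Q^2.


2057.9656 Pa

Compute Q^2:
Q^2 = 38.9^2 = 1513.21
Compute pressure:
P = R * Q^2 = 1.36 * 1513.21
= 2057.9656 Pa


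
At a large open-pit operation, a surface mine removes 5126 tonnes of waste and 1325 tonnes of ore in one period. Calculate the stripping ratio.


Stripping ratio = waste tonnage / ore tonnage
= 5126 / 1325
= 3.8687

3.8687


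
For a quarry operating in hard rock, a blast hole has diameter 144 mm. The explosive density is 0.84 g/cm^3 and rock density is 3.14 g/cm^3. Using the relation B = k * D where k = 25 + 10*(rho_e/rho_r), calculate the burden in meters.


3.9852 m

First, compute k:
rho_e / rho_r = 0.84 / 3.14 = 0.2675159236
k = 25 + 10 * 0.2675159236 = 27.67515924
Then, compute burden:
B = k * D / 1000 = 27.67515924 * 144 / 1000
= 3985.22293 / 1000
= 3.9852 m


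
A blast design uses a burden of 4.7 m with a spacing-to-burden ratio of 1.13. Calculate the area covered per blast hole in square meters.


24.9617 m^2

First, find the spacing:
Spacing = burden * ratio = 4.7 * 1.13
= 5.311 m
Then, calculate the area:
Area = burden * spacing = 4.7 * 5.311
= 24.9617 m^2


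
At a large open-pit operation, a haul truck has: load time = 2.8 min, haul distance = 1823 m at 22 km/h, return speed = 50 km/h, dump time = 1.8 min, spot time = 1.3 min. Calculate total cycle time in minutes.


Convert haul speed to m/min: 22 * 1000/60 = 366.6666667 m/min
Haul time = 1823 / 366.6666667 = 4.971818182 min
Convert return speed to m/min: 50 * 1000/60 = 833.3333333 m/min
Return time = 1823 / 833.3333333 = 2.1876 min
Total cycle time:
= 2.8 + 4.971818182 + 1.8 + 2.1876 + 1.3
= 13.0594 min

13.0594 min


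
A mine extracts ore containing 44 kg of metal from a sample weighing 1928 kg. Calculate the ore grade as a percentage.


2.2822%

Ore grade = (metal mass / ore mass) * 100
= (44 / 1928) * 100
= 0.02282157676 * 100
= 2.2822%


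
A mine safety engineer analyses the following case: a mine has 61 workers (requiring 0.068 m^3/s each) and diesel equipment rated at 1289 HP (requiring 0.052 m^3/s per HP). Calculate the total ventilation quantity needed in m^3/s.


71.176 m^3/s

Airflow for workers:
Q_people = 61 * 0.068 = 4.148 m^3/s
Airflow for diesel equipment:
Q_diesel = 1289 * 0.052 = 67.028 m^3/s
Total ventilation:
Q_total = 4.148 + 67.028
= 71.176 m^3/s


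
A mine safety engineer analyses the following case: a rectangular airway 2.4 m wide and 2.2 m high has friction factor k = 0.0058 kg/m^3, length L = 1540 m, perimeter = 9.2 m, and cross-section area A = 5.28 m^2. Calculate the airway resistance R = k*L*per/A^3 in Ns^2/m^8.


Compute the numerator:
k * L * per = 0.0058 * 1540 * 9.2
= 82.1744
Compute the denominator:
A^3 = 5.28^3 = 147.197952
Resistance:
R = 82.1744 / 147.197952
= 0.5583 Ns^2/m^8

0.5583 Ns^2/m^8


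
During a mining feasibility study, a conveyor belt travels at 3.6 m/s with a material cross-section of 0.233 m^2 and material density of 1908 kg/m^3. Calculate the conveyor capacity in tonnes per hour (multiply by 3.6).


Volumetric flow = speed * area
= 3.6 * 0.233 = 0.8388 m^3/s
Mass flow = volumetric * density
= 0.8388 * 1908 = 1600.4304 kg/s
Convert to t/h: multiply by 3.6
Capacity = 1600.4304 * 3.6
= 5761.5494 t/h

5761.5494 t/h


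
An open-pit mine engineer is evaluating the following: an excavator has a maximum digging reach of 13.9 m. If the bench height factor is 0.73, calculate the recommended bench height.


Bench height = reach * factor
= 13.9 * 0.73
= 10.147 m

10.147 m


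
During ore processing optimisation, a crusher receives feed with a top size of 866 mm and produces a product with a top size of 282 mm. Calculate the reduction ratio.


3.0709

Reduction ratio = feed size / product size
= 866 / 282
= 3.0709


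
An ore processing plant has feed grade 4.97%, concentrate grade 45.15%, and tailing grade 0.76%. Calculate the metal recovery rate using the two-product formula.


86.1585%

Using the two-product formula:
R = 100 * c * (f - t) / (f * (c - t))
Numerator = 100 * 45.15 * (4.97 - 0.76)
= 100 * 45.15 * 4.21
= 19008.15
Denominator = 4.97 * (45.15 - 0.76)
= 4.97 * 44.39
= 220.6183
R = 19008.15 / 220.6183
= 86.1585%


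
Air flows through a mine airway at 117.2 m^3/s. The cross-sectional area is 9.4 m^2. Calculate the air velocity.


Velocity = flow rate / cross-sectional area
= 117.2 / 9.4
= 12.4681 m/s

12.4681 m/s


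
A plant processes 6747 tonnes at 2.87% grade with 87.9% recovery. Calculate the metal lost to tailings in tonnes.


Total metal in feed:
= 6747 * 2.87 / 100 = 193.6389 tonnes
Metal recovered:
= 193.6389 * 87.9 / 100 = 170.2085931 tonnes
Metal lost to tailings:
= 193.6389 - 170.2085931
= 23.4303 tonnes

23.4303 tonnes


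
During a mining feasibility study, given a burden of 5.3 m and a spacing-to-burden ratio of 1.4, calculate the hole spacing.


Spacing = burden * ratio
= 5.3 * 1.4
= 7.42 m

7.42 m


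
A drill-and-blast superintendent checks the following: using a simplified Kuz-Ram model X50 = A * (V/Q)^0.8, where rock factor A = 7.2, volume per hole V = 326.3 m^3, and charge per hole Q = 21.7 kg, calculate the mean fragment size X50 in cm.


Compute V/Q:
V/Q = 326.3 / 21.7 = 15.03686636
Raise to the power 0.8:
(V/Q)^0.8 = 15.03686636^0.8 = 8.74431657
Multiply by A:
X50 = 7.2 * 8.74431657
= 62.9591 cm

62.9591 cm


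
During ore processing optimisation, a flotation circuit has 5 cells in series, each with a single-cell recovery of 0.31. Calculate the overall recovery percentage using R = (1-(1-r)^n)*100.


Complement of single-cell recovery:
1 - r = 1 - 0.31 = 0.69
Raise to power n:
(1 - r)^5 = 0.69^5 = 0.1564031349
Overall recovery:
R = (1 - 0.1564031349) * 100
= 84.3597%

84.3597%


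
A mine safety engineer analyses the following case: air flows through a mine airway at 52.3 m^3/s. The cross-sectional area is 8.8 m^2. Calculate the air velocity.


Velocity = flow rate / cross-sectional area
= 52.3 / 8.8
= 5.9432 m/s

5.9432 m/s


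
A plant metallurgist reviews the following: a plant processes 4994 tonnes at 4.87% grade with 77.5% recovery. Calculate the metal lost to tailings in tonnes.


Total metal in feed:
= 4994 * 4.87 / 100 = 243.2078 tonnes
Metal recovered:
= 243.2078 * 77.5 / 100 = 188.486045 tonnes
Metal lost to tailings:
= 243.2078 - 188.486045
= 54.7218 tonnes

54.7218 tonnes


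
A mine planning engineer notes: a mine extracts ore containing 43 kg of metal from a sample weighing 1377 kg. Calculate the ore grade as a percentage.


3.1227%

Ore grade = (metal mass / ore mass) * 100
= (43 / 1377) * 100
= 0.03122730574 * 100
= 3.1227%


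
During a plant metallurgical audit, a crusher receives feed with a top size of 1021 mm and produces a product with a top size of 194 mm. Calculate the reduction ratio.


5.2629

Reduction ratio = feed size / product size
= 1021 / 194
= 5.2629


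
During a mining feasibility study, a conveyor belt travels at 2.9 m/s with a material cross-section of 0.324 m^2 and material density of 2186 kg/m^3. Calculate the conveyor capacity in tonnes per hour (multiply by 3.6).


Volumetric flow = speed * area
= 2.9 * 0.324 = 0.9396 m^3/s
Mass flow = volumetric * density
= 0.9396 * 2186 = 2053.9656 kg/s
Convert to t/h: multiply by 3.6
Capacity = 2053.9656 * 3.6
= 7394.2762 t/h

7394.2762 t/h


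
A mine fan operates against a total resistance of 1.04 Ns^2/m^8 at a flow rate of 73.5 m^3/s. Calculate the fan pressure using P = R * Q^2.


Compute Q^2:
Q^2 = 73.5^2 = 5402.25
Compute pressure:
P = R * Q^2 = 1.04 * 5402.25
= 5618.34 Pa

5618.34 Pa


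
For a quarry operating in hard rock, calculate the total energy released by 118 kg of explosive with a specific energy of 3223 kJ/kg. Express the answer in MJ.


Energy = mass * specific_energy / 1000
= 118 * 3223 / 1000
= 380314 / 1000
= 380.314 MJ

380.314 MJ


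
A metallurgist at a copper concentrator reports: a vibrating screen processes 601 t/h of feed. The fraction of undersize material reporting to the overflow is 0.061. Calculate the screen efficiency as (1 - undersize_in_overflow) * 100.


Screen efficiency = (1 - fraction of undersize in overflow) * 100
= (1 - 0.061) * 100
= 0.939 * 100
= 93.9%

93.9%


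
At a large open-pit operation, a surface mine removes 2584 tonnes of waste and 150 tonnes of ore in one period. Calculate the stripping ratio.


Stripping ratio = waste tonnage / ore tonnage
= 2584 / 150
= 17.2267

17.2267


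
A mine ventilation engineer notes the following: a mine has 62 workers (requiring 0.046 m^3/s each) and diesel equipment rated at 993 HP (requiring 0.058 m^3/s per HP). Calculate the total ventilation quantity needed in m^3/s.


60.446 m^3/s

Airflow for workers:
Q_people = 62 * 0.046 = 2.852 m^3/s
Airflow for diesel equipment:
Q_diesel = 993 * 0.058 = 57.594 m^3/s
Total ventilation:
Q_total = 2.852 + 57.594
= 60.446 m^3/s


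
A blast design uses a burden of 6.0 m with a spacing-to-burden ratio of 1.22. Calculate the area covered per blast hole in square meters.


First, find the spacing:
Spacing = burden * ratio = 6.0 * 1.22
= 7.32 m
Then, calculate the area:
Area = burden * spacing = 6.0 * 7.32
= 43.92 m^2

43.92 m^2


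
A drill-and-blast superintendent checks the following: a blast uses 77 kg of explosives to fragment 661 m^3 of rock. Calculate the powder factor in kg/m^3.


Powder factor = explosive mass / rock volume
= 77 / 661
= 0.1165 kg/m^3

0.1165 kg/m^3


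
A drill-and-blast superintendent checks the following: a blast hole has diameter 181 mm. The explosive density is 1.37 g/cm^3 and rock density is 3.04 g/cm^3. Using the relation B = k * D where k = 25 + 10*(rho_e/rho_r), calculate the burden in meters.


First, compute k:
rho_e / rho_r = 1.37 / 3.04 = 0.4506578947
k = 25 + 10 * 0.4506578947 = 29.50657895
Then, compute burden:
B = k * D / 1000 = 29.50657895 * 181 / 1000
= 5340.690789 / 1000
= 5.3407 m

5.3407 m


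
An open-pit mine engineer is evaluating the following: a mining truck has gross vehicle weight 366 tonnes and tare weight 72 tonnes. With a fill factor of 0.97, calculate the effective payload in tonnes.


Maximum payload = gross - tare
= 366 - 72 = 294 tonnes
Effective payload = max payload * fill factor
= 294 * 0.97
= 285.18 tonnes

285.18 tonnes


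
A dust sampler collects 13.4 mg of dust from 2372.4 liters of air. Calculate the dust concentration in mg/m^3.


Convert liters to m^3: 1 m^3 = 1000 L
Concentration = mass / volume * 1000
= 13.4 / 2372.4 * 1000
= 0.005648288653 * 1000
= 5.6483 mg/m^3

5.6483 mg/m^3


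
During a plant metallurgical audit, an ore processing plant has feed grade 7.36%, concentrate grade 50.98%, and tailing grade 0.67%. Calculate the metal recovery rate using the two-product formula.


92.1073%

Using the two-product formula:
R = 100 * c * (f - t) / (f * (c - t))
Numerator = 100 * 50.98 * (7.36 - 0.67)
= 100 * 50.98 * 6.69
= 34105.62
Denominator = 7.36 * (50.98 - 0.67)
= 7.36 * 50.31
= 370.2816
R = 34105.62 / 370.2816
= 92.1073%


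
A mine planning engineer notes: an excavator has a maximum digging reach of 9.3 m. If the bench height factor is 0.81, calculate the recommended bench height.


Bench height = reach * factor
= 9.3 * 0.81
= 7.533 m

7.533 m


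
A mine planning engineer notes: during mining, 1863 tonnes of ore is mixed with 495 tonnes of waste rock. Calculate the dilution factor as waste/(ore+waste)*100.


20.9924%

Total material = ore + waste
= 1863 + 495 = 2358 tonnes
Dilution = waste / total * 100
= 495 / 2358 * 100
= 0.2099236641 * 100
= 20.9924%


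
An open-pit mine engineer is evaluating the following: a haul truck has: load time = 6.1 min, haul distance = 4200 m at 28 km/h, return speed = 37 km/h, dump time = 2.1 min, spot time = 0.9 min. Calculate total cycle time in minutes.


24.9108 min

Convert haul speed to m/min: 28 * 1000/60 = 466.6666667 m/min
Haul time = 4200 / 466.6666667 = 9 min
Convert return speed to m/min: 37 * 1000/60 = 616.6666667 m/min
Return time = 4200 / 616.6666667 = 6.810810811 min
Total cycle time:
= 6.1 + 9 + 2.1 + 6.810810811 + 0.9
= 24.9108 min


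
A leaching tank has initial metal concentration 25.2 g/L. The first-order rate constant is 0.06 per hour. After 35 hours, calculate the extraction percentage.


Compute the exponent:
-k * t = -0.06 * 35 = -2.1
Remaining concentration:
C = 25.2 * exp(-2.1)
= 25.2 * 0.1224564283
= 3.085901992 g/L
Extracted = 25.2 - 3.085901992 = 22.11409801 g/L
Extraction % = 22.11409801 / 25.2 * 100
= 87.7544%

87.7544%


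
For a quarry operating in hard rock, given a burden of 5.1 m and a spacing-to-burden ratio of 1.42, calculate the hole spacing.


Spacing = burden * ratio
= 5.1 * 1.42
= 7.242 m

7.242 m


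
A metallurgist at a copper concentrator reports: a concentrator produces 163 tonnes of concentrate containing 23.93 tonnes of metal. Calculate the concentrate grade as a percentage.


Grade = (metal in concentrate / concentrate mass) * 100
= (23.93 / 163) * 100
= 0.146809816 * 100
= 14.681%

14.681%


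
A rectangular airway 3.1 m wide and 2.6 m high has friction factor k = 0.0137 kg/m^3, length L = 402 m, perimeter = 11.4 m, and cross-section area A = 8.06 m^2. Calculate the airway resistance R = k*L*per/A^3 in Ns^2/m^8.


0.1199 Ns^2/m^8

Compute the numerator:
k * L * per = 0.0137 * 402 * 11.4
= 62.78436
Compute the denominator:
A^3 = 8.06^3 = 523.606616
Resistance:
R = 62.78436 / 523.606616
= 0.1199 Ns^2/m^8


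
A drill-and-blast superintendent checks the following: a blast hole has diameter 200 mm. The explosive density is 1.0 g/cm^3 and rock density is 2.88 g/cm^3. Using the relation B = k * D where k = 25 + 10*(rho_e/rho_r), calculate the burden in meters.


First, compute k:
rho_e / rho_r = 1.0 / 2.88 = 0.3472222222
k = 25 + 10 * 0.3472222222 = 28.47222222
Then, compute burden:
B = k * D / 1000 = 28.47222222 * 200 / 1000
= 5694.444444 / 1000
= 5.6944 m

5.6944 m


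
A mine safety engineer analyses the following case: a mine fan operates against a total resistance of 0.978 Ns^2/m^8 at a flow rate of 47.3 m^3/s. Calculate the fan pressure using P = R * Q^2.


Compute Q^2:
Q^2 = 47.3^2 = 2237.29
Compute pressure:
P = R * Q^2 = 0.978 * 2237.29
= 2188.0696 Pa

2188.0696 Pa


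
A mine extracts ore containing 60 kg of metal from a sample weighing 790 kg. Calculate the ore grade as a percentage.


Ore grade = (metal mass / ore mass) * 100
= (60 / 790) * 100
= 0.07594936709 * 100
= 7.5949%

7.5949%


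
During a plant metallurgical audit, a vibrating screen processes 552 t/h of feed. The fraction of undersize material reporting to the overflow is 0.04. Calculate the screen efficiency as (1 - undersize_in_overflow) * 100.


96.0%

Screen efficiency = (1 - fraction of undersize in overflow) * 100
= (1 - 0.04) * 100
= 0.96 * 100
= 96.0%


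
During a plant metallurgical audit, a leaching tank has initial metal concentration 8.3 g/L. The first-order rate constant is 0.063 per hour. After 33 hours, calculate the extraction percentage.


Compute the exponent:
-k * t = -0.063 * 33 = -2.079
Remaining concentration:
C = 8.3 * exp(-2.079)
= 8.3 * 0.1250552049
= 1.037958201 g/L
Extracted = 8.3 - 1.037958201 = 7.262041799 g/L
Extraction % = 7.262041799 / 8.3 * 100
= 87.4945%

87.4945%


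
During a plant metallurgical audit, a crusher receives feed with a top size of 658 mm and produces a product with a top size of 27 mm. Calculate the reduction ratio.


Reduction ratio = feed size / product size
= 658 / 27
= 24.3704

24.3704


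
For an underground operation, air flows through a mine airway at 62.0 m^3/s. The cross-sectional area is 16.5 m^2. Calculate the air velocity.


Velocity = flow rate / cross-sectional area
= 62.0 / 16.5
= 3.7576 m/s

3.7576 m/s


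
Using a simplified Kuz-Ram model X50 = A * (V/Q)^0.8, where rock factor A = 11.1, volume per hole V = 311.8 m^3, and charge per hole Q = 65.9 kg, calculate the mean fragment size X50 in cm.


38.4871 cm

Compute V/Q:
V/Q = 311.8 / 65.9 = 4.731411229
Raise to the power 0.8:
(V/Q)^0.8 = 4.731411229^0.8 = 3.467309081
Multiply by A:
X50 = 11.1 * 3.467309081
= 38.4871 cm


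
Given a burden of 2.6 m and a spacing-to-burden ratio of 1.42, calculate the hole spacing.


3.692 m

Spacing = burden * ratio
= 2.6 * 1.42
= 3.692 m


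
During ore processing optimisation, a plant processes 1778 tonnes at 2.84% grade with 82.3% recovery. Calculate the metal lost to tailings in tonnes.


Total metal in feed:
= 1778 * 2.84 / 100 = 50.4952 tonnes
Metal recovered:
= 50.4952 * 82.3 / 100 = 41.5575496 tonnes
Metal lost to tailings:
= 50.4952 - 41.5575496
= 8.9377 tonnes

8.9377 tonnes


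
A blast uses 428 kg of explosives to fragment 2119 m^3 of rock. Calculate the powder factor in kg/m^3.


0.202 kg/m^3

Powder factor = explosive mass / rock volume
= 428 / 2119
= 0.202 kg/m^3


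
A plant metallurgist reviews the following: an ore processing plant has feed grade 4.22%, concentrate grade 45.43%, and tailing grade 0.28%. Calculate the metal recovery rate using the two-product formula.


93.9439%

Using the two-product formula:
R = 100 * c * (f - t) / (f * (c - t))
Numerator = 100 * 45.43 * (4.22 - 0.28)
= 100 * 45.43 * 3.94
= 17899.42
Denominator = 4.22 * (45.43 - 0.28)
= 4.22 * 45.15
= 190.533
R = 17899.42 / 190.533
= 93.9439%


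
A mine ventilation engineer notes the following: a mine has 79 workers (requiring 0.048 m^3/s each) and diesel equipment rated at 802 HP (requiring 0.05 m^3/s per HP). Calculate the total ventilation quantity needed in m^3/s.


Airflow for workers:
Q_people = 79 * 0.048 = 3.792 m^3/s
Airflow for diesel equipment:
Q_diesel = 802 * 0.05 = 40.1 m^3/s
Total ventilation:
Q_total = 3.792 + 40.1
= 43.892 m^3/s

43.892 m^3/s


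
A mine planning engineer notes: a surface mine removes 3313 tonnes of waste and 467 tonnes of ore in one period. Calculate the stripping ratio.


7.0942

Stripping ratio = waste tonnage / ore tonnage
= 3313 / 467
= 7.0942


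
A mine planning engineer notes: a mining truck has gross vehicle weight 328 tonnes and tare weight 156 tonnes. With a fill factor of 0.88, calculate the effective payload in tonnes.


Maximum payload = gross - tare
= 328 - 156 = 172 tonnes
Effective payload = max payload * fill factor
= 172 * 0.88
= 151.36 tonnes

151.36 tonnes


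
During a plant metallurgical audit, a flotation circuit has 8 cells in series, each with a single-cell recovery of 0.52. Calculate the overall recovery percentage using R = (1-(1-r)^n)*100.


99.7182%

Complement of single-cell recovery:
1 - r = 1 - 0.52 = 0.48
Raise to power n:
(1 - r)^8 = 0.48^8 = 0.002817928043
Overall recovery:
R = (1 - 0.002817928043) * 100
= 99.7182%


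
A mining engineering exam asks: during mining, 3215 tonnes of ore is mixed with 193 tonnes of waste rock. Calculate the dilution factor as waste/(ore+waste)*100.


Total material = ore + waste
= 3215 + 193 = 3408 tonnes
Dilution = waste / total * 100
= 193 / 3408 * 100
= 0.0566314554 * 100
= 5.6631%

5.6631%


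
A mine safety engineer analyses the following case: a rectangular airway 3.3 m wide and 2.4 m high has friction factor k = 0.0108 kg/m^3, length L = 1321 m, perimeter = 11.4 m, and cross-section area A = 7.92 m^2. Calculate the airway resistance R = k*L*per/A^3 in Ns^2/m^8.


Compute the numerator:
k * L * per = 0.0108 * 1321 * 11.4
= 162.64152
Compute the denominator:
A^3 = 7.92^3 = 496.793088
Resistance:
R = 162.64152 / 496.793088
= 0.3274 Ns^2/m^8

0.3274 Ns^2/m^8


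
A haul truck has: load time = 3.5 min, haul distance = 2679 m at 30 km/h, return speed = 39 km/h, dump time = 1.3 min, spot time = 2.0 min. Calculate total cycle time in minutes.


Convert haul speed to m/min: 30 * 1000/60 = 500 m/min
Haul time = 2679 / 500 = 5.358 min
Convert return speed to m/min: 39 * 1000/60 = 650 m/min
Return time = 2679 / 650 = 4.121538462 min
Total cycle time:
= 3.5 + 5.358 + 1.3 + 4.121538462 + 2.0
= 16.2795 min

16.2795 min


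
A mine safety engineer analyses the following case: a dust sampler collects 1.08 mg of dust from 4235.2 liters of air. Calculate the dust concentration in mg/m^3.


0.255 mg/m^3

Convert liters to m^3: 1 m^3 = 1000 L
Concentration = mass / volume * 1000
= 1.08 / 4235.2 * 1000
= 0.0002550056668 * 1000
= 0.255 mg/m^3


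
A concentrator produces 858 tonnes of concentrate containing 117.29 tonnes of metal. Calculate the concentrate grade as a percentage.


13.6702%

Grade = (metal in concentrate / concentrate mass) * 100
= (117.29 / 858) * 100
= 0.1367016317 * 100
= 13.6702%


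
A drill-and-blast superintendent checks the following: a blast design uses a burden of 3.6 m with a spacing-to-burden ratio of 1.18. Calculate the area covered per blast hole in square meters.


First, find the spacing:
Spacing = burden * ratio = 3.6 * 1.18
= 4.248 m
Then, calculate the area:
Area = burden * spacing = 3.6 * 4.248
= 15.2928 m^2

15.2928 m^2


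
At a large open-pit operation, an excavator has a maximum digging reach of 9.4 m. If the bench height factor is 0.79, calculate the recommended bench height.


Bench height = reach * factor
= 9.4 * 0.79
= 7.426 m

7.426 m


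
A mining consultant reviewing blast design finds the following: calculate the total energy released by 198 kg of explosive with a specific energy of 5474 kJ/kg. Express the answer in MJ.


1083.852 MJ

Energy = mass * specific_energy / 1000
= 198 * 5474 / 1000
= 1083852 / 1000
= 1083.852 MJ


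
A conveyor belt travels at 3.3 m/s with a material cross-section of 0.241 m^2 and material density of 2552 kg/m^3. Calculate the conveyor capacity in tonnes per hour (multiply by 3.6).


7306.5802 t/h

Volumetric flow = speed * area
= 3.3 * 0.241 = 0.7953 m^3/s
Mass flow = volumetric * density
= 0.7953 * 2552 = 2029.6056 kg/s
Convert to t/h: multiply by 3.6
Capacity = 2029.6056 * 3.6
= 7306.5802 t/h


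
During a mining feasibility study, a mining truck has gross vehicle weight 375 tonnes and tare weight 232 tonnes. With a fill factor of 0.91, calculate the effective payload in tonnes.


Maximum payload = gross - tare
= 375 - 232 = 143 tonnes
Effective payload = max payload * fill factor
= 143 * 0.91
= 130.13 tonnes

130.13 tonnes


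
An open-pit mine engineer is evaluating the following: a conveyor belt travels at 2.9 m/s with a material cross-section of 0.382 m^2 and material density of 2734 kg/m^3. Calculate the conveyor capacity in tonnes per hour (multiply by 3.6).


Volumetric flow = speed * area
= 2.9 * 0.382 = 1.1078 m^3/s
Mass flow = volumetric * density
= 1.1078 * 2734 = 3028.7252 kg/s
Convert to t/h: multiply by 3.6
Capacity = 3028.7252 * 3.6
= 10903.4107 t/h

10903.4107 t/h


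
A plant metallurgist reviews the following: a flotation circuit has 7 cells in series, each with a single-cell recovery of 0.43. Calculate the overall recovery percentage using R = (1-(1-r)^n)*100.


98.0451%

Complement of single-cell recovery:
1 - r = 1 - 0.43 = 0.57
Raise to power n:
(1 - r)^7 = 0.57^7 = 0.01954897493
Overall recovery:
R = (1 - 0.01954897493) * 100
= 98.0451%


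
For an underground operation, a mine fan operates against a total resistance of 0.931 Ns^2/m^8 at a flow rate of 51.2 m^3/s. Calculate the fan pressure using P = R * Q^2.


Compute Q^2:
Q^2 = 51.2^2 = 2621.44
Compute pressure:
P = R * Q^2 = 0.931 * 2621.44
= 2440.5606 Pa

2440.5606 Pa


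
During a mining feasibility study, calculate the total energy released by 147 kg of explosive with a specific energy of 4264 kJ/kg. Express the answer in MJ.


626.808 MJ

Energy = mass * specific_energy / 1000
= 147 * 4264 / 1000
= 626808 / 1000
= 626.808 MJ


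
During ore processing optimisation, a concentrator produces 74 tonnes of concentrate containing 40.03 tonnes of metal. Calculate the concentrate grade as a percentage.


Grade = (metal in concentrate / concentrate mass) * 100
= (40.03 / 74) * 100
= 0.5409459459 * 100
= 54.0946%

54.0946%


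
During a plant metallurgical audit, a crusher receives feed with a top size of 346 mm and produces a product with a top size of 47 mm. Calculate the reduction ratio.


7.3617

Reduction ratio = feed size / product size
= 346 / 47
= 7.3617


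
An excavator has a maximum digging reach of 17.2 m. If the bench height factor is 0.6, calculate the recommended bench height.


10.32 m

Bench height = reach * factor
= 17.2 * 0.6
= 10.32 m


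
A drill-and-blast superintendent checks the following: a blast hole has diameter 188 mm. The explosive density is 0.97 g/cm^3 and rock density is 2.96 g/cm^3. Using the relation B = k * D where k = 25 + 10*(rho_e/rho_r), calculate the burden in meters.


First, compute k:
rho_e / rho_r = 0.97 / 2.96 = 0.3277027027
k = 25 + 10 * 0.3277027027 = 28.27702703
Then, compute burden:
B = k * D / 1000 = 28.27702703 * 188 / 1000
= 5316.081081 / 1000
= 5.3161 m

5.3161 m


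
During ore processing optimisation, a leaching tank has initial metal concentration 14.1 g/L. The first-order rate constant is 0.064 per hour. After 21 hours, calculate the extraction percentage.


Compute the exponent:
-k * t = -0.064 * 21 = -1.344
Remaining concentration:
C = 14.1 * exp(-1.344)
= 14.1 * 0.2608003779
= 3.677285328 g/L
Extracted = 14.1 - 3.677285328 = 10.42271467 g/L
Extraction % = 10.42271467 / 14.1 * 100
= 73.92%

73.92%


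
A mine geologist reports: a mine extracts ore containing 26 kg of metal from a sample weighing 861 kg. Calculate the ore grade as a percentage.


Ore grade = (metal mass / ore mass) * 100
= (26 / 861) * 100
= 0.03019744483 * 100
= 3.0197%

3.0197%
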